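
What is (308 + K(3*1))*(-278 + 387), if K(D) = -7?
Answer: 32809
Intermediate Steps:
(308 + K(3*1))*(-278 + 387) = (308 - 7)*(-278 + 387) = 301*109 = 32809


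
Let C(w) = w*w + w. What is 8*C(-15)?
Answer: 1680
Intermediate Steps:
C(w) = w + w**2 (C(w) = w**2 + w = w + w**2)
8*C(-15) = 8*(-15*(1 - 15)) = 8*(-15*(-14)) = 8*210 = 1680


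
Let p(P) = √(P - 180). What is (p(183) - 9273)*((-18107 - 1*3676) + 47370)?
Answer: -237268251 + 25587*√3 ≈ -2.3722e+8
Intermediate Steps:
p(P) = √(-180 + P)
(p(183) - 9273)*((-18107 - 1*3676) + 47370) = (√(-180 + 183) - 9273)*((-18107 - 1*3676) + 47370) = (√3 - 9273)*((-18107 - 3676) + 47370) = (-9273 + √3)*(-21783 + 47370) = (-9273 + √3)*25587 = -237268251 + 25587*√3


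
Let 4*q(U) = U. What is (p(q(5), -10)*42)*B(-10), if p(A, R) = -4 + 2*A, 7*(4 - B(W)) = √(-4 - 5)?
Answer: -252 + 27*I ≈ -252.0 + 27.0*I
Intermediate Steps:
B(W) = 4 - 3*I/7 (B(W) = 4 - √(-4 - 5)/7 = 4 - 3*I/7)
q(U) = U/4
(p(q(5), -10)*42)*B(-10) = ((-4 + 2*((¼)*5))*42)*(4 - 3*I/7) = ((-4 + 2*(5/4))*42)*(4 - 3*I/7) = ((-4 + 5/2)*42)*(4 - 3*I/7) = (-3/2*42)*(4 - 3*I/7) = -63*(4 - 3*I/7) = -252 + 27*I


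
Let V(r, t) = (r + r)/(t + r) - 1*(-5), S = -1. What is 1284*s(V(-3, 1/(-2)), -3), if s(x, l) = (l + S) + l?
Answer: -8988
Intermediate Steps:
V(r, t) = 5 + 2*r/(r + t) (V(r, t) = (2*r)/(r + t) + 5 = 2*r/(r + t) + 5 = 5 + 2*r/(r + t))
s(x, l) = -1 + 2*l (s(x, l) = (l - 1) + l = (-1 + l) + l = -1 + 2*l)
1284*s(V(-3, 1/(-2)), -3) = 1284*(-1 + 2*(-3)) = 1284*(-1 - 6) = 1284*(-7) = -8988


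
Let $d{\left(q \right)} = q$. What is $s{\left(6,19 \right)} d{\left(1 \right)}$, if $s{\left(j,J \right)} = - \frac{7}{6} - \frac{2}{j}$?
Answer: $- \frac{3}{2} \approx -1.5$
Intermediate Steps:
$s{\left(j,J \right)} = - \frac{7}{6} - \frac{2}{j}$ ($s{\left(j,J \right)} = \left(-7\right) \frac{1}{6} - \frac{2}{j} = - \frac{7}{6} - \frac{2}{j}$)
$s{\left(6,19 \right)} d{\left(1 \right)} = \left(- \frac{7}{6} - \frac{2}{6}\right) 1 = \left(- \frac{7}{6} - \frac{1}{3}\right) 1 = \left(- \frac{3}{2}\right) 1 = - \frac{3}{2}$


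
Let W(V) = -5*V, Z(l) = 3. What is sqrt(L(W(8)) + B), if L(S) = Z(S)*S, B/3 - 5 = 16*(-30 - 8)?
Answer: I*sqrt(1929) ≈ 43.92*I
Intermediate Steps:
B = -1809 (B = 15 + 3*(16*(-30 - 8)) = 15 + 3*(16*(-38)) = 15 + 3*(-608) = 15 - 1824 = -1809)
L(S) = 3*S
sqrt(L(W(8)) + B) = sqrt(3*(-5*8) - 1809) = sqrt(3*(-40) - 1809) = sqrt(-120 - 1809) = sqrt(-1929) = I*sqrt(1929)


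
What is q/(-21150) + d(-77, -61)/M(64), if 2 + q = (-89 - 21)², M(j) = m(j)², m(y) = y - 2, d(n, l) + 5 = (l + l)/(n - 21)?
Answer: -285327811/497966175 ≈ -0.57299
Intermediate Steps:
d(n, l) = -5 + 2*l/(-21 + n) (d(n, l) = -5 + (l + l)/(n - 21) = -5 + (2*l)/(-21 + n) = -5 + 2*l/(-21 + n))
m(y) = -2 + y
M(j) = (-2 + j)²
q = 12098 (q = -2 + (-89 - 21)² = -2 + (-110)² = -2 + 12100 = 12098)
q/(-21150) + d(-77, -61)/M(64) = 12098/(-21150) + ((105 - 5*(-77) + 2*(-61))/(-21 - 77))/((-2 + 64)²) = 12098*(-1/21150) + ((105 + 385 - 122)/(-98))/(62²) = -6049/10575 - 1/98*368/3844 = -6049/10575 - 184/49*1/3844 = -6049/10575 - 46/47089 = -285327811/497966175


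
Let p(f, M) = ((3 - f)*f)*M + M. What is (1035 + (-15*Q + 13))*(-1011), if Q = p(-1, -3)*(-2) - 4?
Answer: -1393158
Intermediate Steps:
p(f, M) = M + M*f*(3 - f) (p(f, M) = (f*(3 - f))*M + M = M*f*(3 - f) + M = M + M*f*(3 - f))
Q = -22 (Q = -3*(1 - 1*(-1)² + 3*(-1))*(-2) - 4 = -3*(1 - 1*1 - 3)*(-2) - 4 = -3*(1 - 1 - 3)*(-2) - 4 = -3*(-3)*(-2) - 4 = 9*(-2) - 4 = -18 - 4 = -22)
(1035 + (-15*Q + 13))*(-1011) = (1035 + (-15*(-22) + 13))*(-1011) = (1035 + (330 + 13))*(-1011) = (1035 + 343)*(-1011) = 1378*(-1011) = -1393158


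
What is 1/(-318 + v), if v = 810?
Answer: 1/492 ≈ 0.0020325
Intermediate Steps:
1/(-318 + v) = 1/(-318 + 810) = 1/492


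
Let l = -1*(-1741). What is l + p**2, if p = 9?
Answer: 1822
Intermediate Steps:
l = 1741
l + p**2 = 1741 + 9**2 = 1741 + 81 = 1822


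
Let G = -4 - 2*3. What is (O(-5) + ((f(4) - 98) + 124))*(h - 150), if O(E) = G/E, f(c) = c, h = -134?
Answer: -9088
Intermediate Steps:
G = -10 (G = -4 - 6 = -10)
O(E) = -10/E
(O(-5) + ((f(4) - 98) + 124))*(h - 150) = (-10/(-5) + ((4 - 98) + 124))*(-134 - 150) = (-10*(-1/5) + (-94 + 124))*(-284) = (2 + 30)*(-284) = 32*(-284) = -9088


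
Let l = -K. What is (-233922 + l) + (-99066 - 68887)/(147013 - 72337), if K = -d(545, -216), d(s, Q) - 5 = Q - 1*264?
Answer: -17503998325/74676 ≈ -2.3440e+5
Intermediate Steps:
d(s, Q) = -259 + Q (d(s, Q) = 5 + (Q - 1*264) = 5 + (Q - 264) = 5 + (-264 + Q) = -259 + Q)
K = 475 (K = -(-259 - 216) = -1*(-475) = 475)
l = -475 (l = -1*475 = -475)
(-233922 + l) + (-99066 - 68887)/(147013 - 72337) = (-233922 - 475) + (-99066 - 68887)/(147013 - 72337) = -234397 - 167953/74676 = -17503998325/74676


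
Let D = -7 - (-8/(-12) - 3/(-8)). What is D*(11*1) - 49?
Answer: -3299/24 ≈ -137.46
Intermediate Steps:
D = -193/24 (D = -7 - (-8*(-1/12) - 3*(-1/8)) = -7 - (2/3 + 3/8) = -7 - 1*25/24 = -7 - 25/24 = -193/24 ≈ -8.0417)
D*(11*1) - 49 = -2123/24 - 49 = -3299/24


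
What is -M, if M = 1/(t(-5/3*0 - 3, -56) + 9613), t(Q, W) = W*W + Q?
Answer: -1/12746 ≈ -7.8456e-5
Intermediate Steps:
t(Q, W) = Q + W² (t(Q, W) = W² + Q = Q + W²)
M = 1/12746 (M = 1/(((-5/3*0 - 3) + (-56)²) + 9613) = 1/(((-5*⅓*0 - 3) + 3136) + 9613) = 1/(((-5/3*0 - 3) + 3136) + 9613) = 1/(((0 - 3) + 3136) + 9613) = 1/((-3 + 3136) + 9613) = 1/(3133 + 9613) = 1/12746 ≈ 7.8456e-5)
-M = -1*1/12746 = -1/12746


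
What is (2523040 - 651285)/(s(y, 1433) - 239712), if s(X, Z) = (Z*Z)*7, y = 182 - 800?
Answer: 1871755/14134711 ≈ 0.13242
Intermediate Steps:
y = -618
s(X, Z) = 7*Z² (s(X, Z) = Z²*7 = 7*Z²)
(2523040 - 651285)/(s(y, 1433) - 239712) = (2523040 - 651285)/(7*1433² - 239712) = 1871755/(7*2053489 - 239712) = 1871755/(14374423 - 239712) = 1871755/14134711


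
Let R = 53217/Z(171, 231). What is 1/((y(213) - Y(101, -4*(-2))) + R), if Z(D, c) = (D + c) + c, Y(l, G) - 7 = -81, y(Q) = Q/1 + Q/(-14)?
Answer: 2954/1051201 ≈ 0.0028101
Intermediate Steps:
y(Q) = 13*Q/14 (y(Q) = Q*1 + Q*(-1/14) = Q - Q/14 = 13*Q/14)
Y(l, G) = -74 (Y(l, G) = 7 - 81 = -74)
Z(D, c) = D + 2*c
R = 17739/211 (R = 53217/(171 + 2*231) = 53217/(171 + 462) = 53217/633 = 53217*(1/633) = 17739/211 ≈ 84.071)
1/((y(213) - Y(101, -4*(-2))) + R) = 1/(((13/14)*213 - 1*(-74)) + 17739/211) = 1/((2769/14 + 74) + 17739/211) = 1/(3805/14 + 17739/211) = 1/(1051201/2954) = 2954/1051201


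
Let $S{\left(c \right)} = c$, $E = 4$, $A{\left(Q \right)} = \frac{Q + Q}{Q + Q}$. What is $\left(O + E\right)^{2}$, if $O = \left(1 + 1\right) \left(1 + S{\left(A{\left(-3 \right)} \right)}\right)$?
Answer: $64$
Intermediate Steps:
$A{\left(Q \right)} = 1$ ($A{\left(Q \right)} = \frac{2 Q}{2 Q} = 2 Q \frac{1}{2 Q} = 1$)
$O = 4$ ($O = \left(1 + 1\right) \left(1 + 1\right) = 2 \cdot 2 = 4$)
$\left(O + E\right)^{2} = \left(4 + 4\right)^{2} = 8^{2} = 64$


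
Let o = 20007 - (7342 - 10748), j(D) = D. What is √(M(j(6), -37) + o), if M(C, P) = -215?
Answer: √23198 ≈ 152.31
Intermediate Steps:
o = 23413 (o = 20007 - 1*(-3406) = 20007 + 3406 = 23413)
√(M(j(6), -37) + o) = √(-215 + 23413) = √23198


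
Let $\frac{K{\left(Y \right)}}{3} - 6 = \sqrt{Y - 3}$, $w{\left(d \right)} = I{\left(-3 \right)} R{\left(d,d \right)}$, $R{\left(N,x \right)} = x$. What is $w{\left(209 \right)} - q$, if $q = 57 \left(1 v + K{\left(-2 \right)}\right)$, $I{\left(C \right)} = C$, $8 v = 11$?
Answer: $- \frac{13851}{8} - 171 i \sqrt{5} \approx -1731.4 - 382.37 i$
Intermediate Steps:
$v = \frac{11}{8}$ ($v = \frac{1}{8} \cdot 11 = \frac{11}{8} \approx 1.375$)
$w{\left(d \right)} = - 3 d$
$K{\left(Y \right)} = 18 + 3 \sqrt{-3 + Y}$ ($K{\left(Y \right)} = 18 + 3 \sqrt{Y - 3} = 18 + 3 \sqrt{-3 + Y}$)
$q = \frac{8835}{8} + 171 i \sqrt{5}$ ($q = 57 \left(1 \cdot \frac{11}{8} + \left(18 + 3 \sqrt{-3 - 2}\right)\right) = 57 \left(\frac{11}{8} + \left(18 + 3 \sqrt{-5}\right)\right) = 57 \left(\frac{11}{8} + \left(18 + 3 i \sqrt{5}\right)\right) = 57 \left(\frac{155}{8} + 3 i \sqrt{5}\right) = \frac{8835}{8} + 171 i \sqrt{5} \approx 1104.4 + 382.37 i$)
$w{\left(209 \right)} - q = \left(-3\right) 209 - \left(\frac{8835}{8} + 171 i \sqrt{5}\right) = -627 - \left(\frac{8835}{8} + 171 i \sqrt{5}\right) = - \frac{13851}{8} - 171 i \sqrt{5}$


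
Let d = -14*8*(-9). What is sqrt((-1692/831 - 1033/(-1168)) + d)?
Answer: sqrt(6587024660617)/80884 ≈ 31.731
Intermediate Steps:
d = 1008 (d = -112*(-9) = 1008)
sqrt((-1692/831 - 1033/(-1168)) + d) = sqrt((-1692/831 - 1033/(-1168)) + 1008) = sqrt((-1692*1/831 - 1033*(-1/1168)) + 1008) = sqrt((-564/277 + 1033/1168) + 1008) = sqrt(-372611/323536 + 1008) = sqrt(325751677/323536) = sqrt(6587024660617)/80884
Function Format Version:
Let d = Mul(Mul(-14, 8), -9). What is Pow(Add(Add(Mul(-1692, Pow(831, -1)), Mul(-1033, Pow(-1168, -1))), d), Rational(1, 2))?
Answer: Mul(Rational(1, 80884), Pow(6587024660617, Rational(1, 2))) ≈ 31.731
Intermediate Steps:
d = 1008 (d = Mul(-112, -9) = 1008)
Pow(Add(Add(Mul(-1692, Pow(831, -1)), Mul(-1033, Pow(-1168, -1))), d), Rational(1, 2)) = Pow(Add(Add(Mul(-1692, Pow(831, -1)), Mul(-1033, Pow(-1168, -1))), 1008), Rational(1, 2)) = Pow(Add(Add(Mul(-1692, Rational(1, 831)), Mul(-1033, Rational(-1, 1168))), 1008), Rational(1, 2)) = Pow(Add(Add(Rational(-564, 277), Rational(1033, 1168)), 1008), Rational(1, 2)) = Pow(Add(Rational(-372611, 323536), 1008), Rational(1, 2)) = Pow(Rational(325751677, 323536), Rational(1, 2)) = Mul(Rational(1, 80884), Pow(6587024660617, Rational(1, 2)))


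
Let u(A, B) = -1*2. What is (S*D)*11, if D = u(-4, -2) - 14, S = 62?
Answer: -10912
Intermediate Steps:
u(A, B) = -2
D = -16 (D = -2 - 14 = -16)
(S*D)*11 = (62*(-16))*11 = -992*11 = -10912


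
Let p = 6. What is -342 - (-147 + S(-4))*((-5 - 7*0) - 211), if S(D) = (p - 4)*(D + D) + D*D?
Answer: -32094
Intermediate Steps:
S(D) = D**2 + 4*D (S(D) = (6 - 4)*(D + D) + D*D = 2*(2*D) + D**2 = 4*D + D**2 = D**2 + 4*D)
-342 - (-147 + S(-4))*((-5 - 7*0) - 211) = -342 - (-147 - 4*(4 - 4))*((-5 - 7*0) - 211) = -342 - (-147 - 4*0)*((-5 + 0) - 211) = -342 - (-147 + 0)*(-5 - 211) = -342 - (-147)*(-216) = -342 - 1*31752 = -342 - 31752 = -32094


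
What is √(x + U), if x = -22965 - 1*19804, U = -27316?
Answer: I*√70085 ≈ 264.74*I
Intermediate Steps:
x = -42769 (x = -22965 - 19804 = -42769)
√(x + U) = √(-42769 - 27316) = √(-70085) = I*√70085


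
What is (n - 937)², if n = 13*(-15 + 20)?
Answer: 760384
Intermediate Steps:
n = 65 (n = 13*5 = 65)
(n - 937)² = (65 - 937)² = (-872)² = 760384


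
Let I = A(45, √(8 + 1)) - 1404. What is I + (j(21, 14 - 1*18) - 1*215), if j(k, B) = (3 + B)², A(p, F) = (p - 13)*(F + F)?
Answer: -1426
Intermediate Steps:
A(p, F) = 2*F*(-13 + p) (A(p, F) = (-13 + p)*(2*F) = 2*F*(-13 + p))
I = -1212 (I = 2*√(8 + 1)*(-13 + 45) - 1404 = 2*√9*32 - 1404 = 2*3*32 - 1404 = 192 - 1404 = -1212)
I + (j(21, 14 - 1*18) - 1*215) = -1212 + ((3 + (14 - 1*18))² - 1*215) = -1212 + ((3 + (14 - 18))² - 215) = -1212 + ((3 - 4)² - 215) = -1212 + ((-1)² - 215) = -1212 + (1 - 215) = -1212 - 214 = -1426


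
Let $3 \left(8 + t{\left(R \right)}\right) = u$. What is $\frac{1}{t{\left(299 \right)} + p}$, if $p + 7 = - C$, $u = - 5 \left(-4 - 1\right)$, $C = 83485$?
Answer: $- \frac{3}{250475} \approx -1.1977 \cdot 10^{-5}$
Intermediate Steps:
$u = 25$ ($u = \left(-5\right) \left(-5\right) = 25$)
$t{\left(R \right)} = \frac{1}{3}$ ($t{\left(R \right)} = -8 + \frac{1}{3} \cdot 25 = -8 + \frac{25}{3} = \frac{1}{3}$)
$p = -83492$ ($p = -7 - 83485 = -83492$)
$\frac{1}{t{\left(299 \right)} + p} = \frac{1}{\frac{1}{3} - 83492} = \frac{1}{- \frac{250475}{3}} = - \frac{3}{250475}$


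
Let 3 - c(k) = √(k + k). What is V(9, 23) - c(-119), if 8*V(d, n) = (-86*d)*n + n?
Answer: -17803/8 + I*√238 ≈ -2225.4 + 15.427*I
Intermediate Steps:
V(d, n) = n/8 - 43*d*n/4 (V(d, n) = ((-86*d)*n + n)/8 = (-86*d*n + n)/8 = (n - 86*d*n)/8 = n/8 - 43*d*n/4)
c(k) = 3 - √2*√k (c(k) = 3 - √(k + k) = 3 - √(2*k) = 3 - √2*√k)
V(9, 23) - c(-119) = (⅛)*23*(1 - 86*9) - (3 - √2*√(-119)) = (⅛)*23*(1 - 774) - (3 - √2*I*√119) = (⅛)*23*(-773) - (3 - I*√238) = -17779/8 + (-3 + I*√238) = -17803/8 + I*√238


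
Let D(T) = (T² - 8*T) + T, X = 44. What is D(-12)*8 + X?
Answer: 1868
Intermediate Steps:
D(T) = T² - 7*T
D(-12)*8 + X = -12*(-7 - 12)*8 + 44 = -12*(-19)*8 + 44 = 228*8 + 44 = 1824 + 44 = 1868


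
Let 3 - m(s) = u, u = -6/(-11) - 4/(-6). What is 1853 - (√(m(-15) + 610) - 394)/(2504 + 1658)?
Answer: 3856290/2081 - √666237/137346 ≈ 1853.1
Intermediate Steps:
u = 40/33 (u = -6*(-1/11) - 4*(-⅙) = 6/11 + ⅔ = 40/33 ≈ 1.2121)
m(s) = 59/33 (m(s) = 3 - 1*40/33 = 3 - 40/33 = 59/33)
1853 - (√(m(-15) + 610) - 394)/(2504 + 1658) = 1853 - (√(59/33 + 610) - 394)/(2504 + 1658) = 1853 - (√(20189/33) - 394)/4162 = 1853 - (√666237/33 - 394)/4162 = 1853 - (-394 + √666237/33)/4162 = 1853 - (-197/2081 + √666237/137346) = 1853 + (197/2081 - √666237/137346) = 3856290/2081 - √666237/137346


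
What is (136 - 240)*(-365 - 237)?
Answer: 62608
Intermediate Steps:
(136 - 240)*(-365 - 237) = -104*(-602) = 62608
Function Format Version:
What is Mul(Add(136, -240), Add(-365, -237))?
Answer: 62608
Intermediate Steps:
Mul(Add(136, -240), Add(-365, -237)) = Mul(-104, -602) = 62608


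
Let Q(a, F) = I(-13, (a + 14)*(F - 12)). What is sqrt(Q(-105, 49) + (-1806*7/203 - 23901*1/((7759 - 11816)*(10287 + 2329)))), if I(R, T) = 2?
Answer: I*sqrt(33199339715480114614)/742155124 ≈ 7.7637*I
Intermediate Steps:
Q(a, F) = 2
sqrt(Q(-105, 49) + (-1806*7/203 - 23901*1/((7759 - 11816)*(10287 + 2329)))) = sqrt(2 + (-1806*7/203 - 23901*1/((7759 - 11816)*(10287 + 2329)))) = sqrt(2 + (-12642*1/203 - 23901/((-4057*12616)))) = sqrt(2 + (-1806/29 - 23901/(-51183112))) = sqrt(2 + (-1806/29 - 23901*(-1/51183112))) = sqrt(2 + (-1806/29 + 23901/51183112)) = sqrt(2 - 92436007143/1484310248) = sqrt(-89467386647/1484310248) = I*sqrt(33199339715480114614)/742155124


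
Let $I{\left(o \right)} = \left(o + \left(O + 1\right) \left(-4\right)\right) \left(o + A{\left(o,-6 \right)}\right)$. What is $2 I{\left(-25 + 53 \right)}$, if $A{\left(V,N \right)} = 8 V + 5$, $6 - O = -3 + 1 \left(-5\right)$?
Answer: $-16448$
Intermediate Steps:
$O = 14$ ($O = 6 - \left(-3 + 1 \left(-5\right)\right) = 6 - \left(-3 - 5\right) = 6 - -8 = 6 + 8 = 14$)
$A{\left(V,N \right)} = 5 + 8 V$
$I{\left(o \right)} = \left(-60 + o\right) \left(5 + 9 o\right)$ ($I{\left(o \right)} = \left(o + \left(14 + 1\right) \left(-4\right)\right) \left(o + \left(5 + 8 o\right)\right) = \left(o + 15 \left(-4\right)\right) \left(5 + 9 o\right) = \left(o - 60\right) \left(5 + 9 o\right) = \left(-60 + o\right) \left(5 + 9 o\right)$)
$2 I{\left(-25 + 53 \right)} = 2 \left(-300 - 535 \left(-25 + 53\right) + 9 \left(-25 + 53\right)^{2}\right) = 2 \left(-300 - 14980 + 9 \cdot 28^{2}\right) = 2 \left(-300 - 14980 + 9 \cdot 784\right) = 2 \left(-300 - 14980 + 7056\right) = 2 \left(-8224\right) = -16448$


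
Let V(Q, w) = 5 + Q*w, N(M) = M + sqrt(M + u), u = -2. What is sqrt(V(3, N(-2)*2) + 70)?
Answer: sqrt(63 + 12*I) ≈ 7.9728 + 0.75255*I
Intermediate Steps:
N(M) = M + sqrt(-2 + M) (N(M) = M + sqrt(M - 2) = M + sqrt(-2 + M))
sqrt(V(3, N(-2)*2) + 70) = sqrt((5 + 3*((-2 + sqrt(-2 - 2))*2)) + 70) = sqrt((5 + 3*((-2 + sqrt(-4))*2)) + 70) = sqrt((5 + 3*((-2 + 2*I)*2)) + 70) = sqrt((5 + 3*(-4 + 4*I)) + 70) = sqrt((5 + (-12 + 12*I)) + 70) = sqrt((-7 + 12*I) + 70) = sqrt(63 + 12*I)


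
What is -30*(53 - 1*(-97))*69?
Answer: -310500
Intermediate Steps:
-30*(53 - 1*(-97))*69 = -30*(53 + 97)*69 = -30*150*69 = -4500*69 = -310500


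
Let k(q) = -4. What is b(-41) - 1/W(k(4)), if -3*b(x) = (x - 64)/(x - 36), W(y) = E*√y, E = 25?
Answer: -5/11 + I/50 ≈ -0.45455 + 0.02*I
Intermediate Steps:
W(y) = 25*√y
b(x) = -(-64 + x)/(3*(-36 + x)) (b(x) = -(x - 64)/(3*(x - 36)) = -(-64 + x)/(3*(-36 + x)))
b(-41) - 1/W(k(4)) = (64 - 1*(-41))/(3*(-36 - 41)) - 1/(25*√(-4)) = (⅓)*(64 + 41)/(-77) - 1/(25*(2*I)) = (⅓)*(-1/77)*105 - 1/(50*I) = -5/11 - (-1)*I/50 = -5/11 + I/50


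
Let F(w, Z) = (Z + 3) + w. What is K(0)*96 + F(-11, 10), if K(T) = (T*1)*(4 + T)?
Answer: 2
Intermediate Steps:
F(w, Z) = 3 + Z + w (F(w, Z) = (3 + Z) + w = 3 + Z + w)
K(T) = T*(4 + T)
K(0)*96 + F(-11, 10) = (0*(4 + 0))*96 + (3 + 10 - 11) = (0*4)*96 + 2 = 0*96 + 2 = 0 + 2 = 2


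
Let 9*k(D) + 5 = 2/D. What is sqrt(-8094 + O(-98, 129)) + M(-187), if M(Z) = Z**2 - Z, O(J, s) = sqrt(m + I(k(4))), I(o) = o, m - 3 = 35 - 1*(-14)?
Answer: 35156 + sqrt(-32376 + 2*sqrt(206))/2 ≈ 35156.0 + 89.927*I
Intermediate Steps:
k(D) = -5/9 + 2/(9*D) (k(D) = -5/9 + (2/D)/9 = -5/9 + 2/(9*D))
m = 52 (m = 3 + (35 - 1*(-14)) = 3 + (35 + 14) = 3 + 49 = 52)
O(J, s) = sqrt(206)/2 (O(J, s) = sqrt(52 + (1/9)*(2 - 5*4)/4) = sqrt(52 + (1/9)*(1/4)*(2 - 20)) = sqrt(52 + (1/9)*(1/4)*(-18)) = sqrt(52 - 1/2) = sqrt(103/2) = sqrt(206)/2)
sqrt(-8094 + O(-98, 129)) + M(-187) = sqrt(-8094 + sqrt(206)/2) - 187*(-1 - 187) = sqrt(-8094 + sqrt(206)/2) - 187*(-188) = sqrt(-8094 + sqrt(206)/2) + 35156 = 35156 + sqrt(-8094 + sqrt(206)/2)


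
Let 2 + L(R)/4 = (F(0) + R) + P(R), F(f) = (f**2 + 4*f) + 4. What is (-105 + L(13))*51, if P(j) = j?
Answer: 357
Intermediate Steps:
F(f) = 4 + f**2 + 4*f
L(R) = 8 + 8*R (L(R) = -8 + 4*(((4 + 0**2 + 4*0) + R) + R) = -8 + 4*(((4 + 0 + 0) + R) + R) = -8 + 4*((4 + R) + R) = -8 + 4*(4 + 2*R) = -8 + (16 + 8*R) = 8 + 8*R)
(-105 + L(13))*51 = (-105 + (8 + 8*13))*51 = (-105 + (8 + 104))*51 = (-105 + 112)*51 = 7*51 = 357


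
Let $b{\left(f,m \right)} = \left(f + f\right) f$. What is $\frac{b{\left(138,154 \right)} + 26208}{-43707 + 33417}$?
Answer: $- \frac{10716}{1715} \approx -6.2484$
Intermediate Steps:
$b{\left(f,m \right)} = 2 f^{2}$ ($b{\left(f,m \right)} = 2 f f = 2 f^{2}$)
$\frac{b{\left(138,154 \right)} + 26208}{-43707 + 33417} = \frac{2 \cdot 138^{2} + 26208}{-43707 + 33417} = \frac{2 \cdot 19044 + 26208}{-10290} = \left(38088 + 26208\right) \left(- \frac{1}{10290}\right) = 64296 \left(- \frac{1}{10290}\right) = - \frac{10716}{1715}$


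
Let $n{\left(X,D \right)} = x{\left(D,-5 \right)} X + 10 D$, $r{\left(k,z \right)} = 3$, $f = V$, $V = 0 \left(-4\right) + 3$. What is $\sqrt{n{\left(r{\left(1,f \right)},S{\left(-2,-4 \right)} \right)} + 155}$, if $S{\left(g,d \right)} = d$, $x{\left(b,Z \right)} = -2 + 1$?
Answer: $4 \sqrt{7} \approx 10.583$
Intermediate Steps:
$x{\left(b,Z \right)} = -1$
$V = 3$ ($V = 0 + 3 = 3$)
$f = 3$
$n{\left(X,D \right)} = - X + 10 D$
$\sqrt{n{\left(r{\left(1,f \right)},S{\left(-2,-4 \right)} \right)} + 155} = \sqrt{\left(\left(-1\right) 3 + 10 \left(-4\right)\right) + 155} = \sqrt{\left(-3 - 40\right) + 155} = \sqrt{-43 + 155} = \sqrt{112} = 4 \sqrt{7}$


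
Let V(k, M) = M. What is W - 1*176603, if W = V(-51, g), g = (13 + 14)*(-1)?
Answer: -176630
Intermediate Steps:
g = -27 (g = 27*(-1) = -27)
W = -27
W - 1*176603 = -27 - 1*176603 = -27 - 176603 = -176630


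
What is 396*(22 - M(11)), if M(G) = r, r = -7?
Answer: 11484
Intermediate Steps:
M(G) = -7
396*(22 - M(11)) = 396*(22 - 1*(-7)) = 396*(22 + 7) = 396*29 = 11484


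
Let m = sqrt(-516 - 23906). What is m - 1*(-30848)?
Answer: 30848 + I*sqrt(24422) ≈ 30848.0 + 156.28*I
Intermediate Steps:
m = I*sqrt(24422) (m = sqrt(-24422) = I*sqrt(24422) ≈ 156.28*I)
m - 1*(-30848) = I*sqrt(24422) - 1*(-30848) = I*sqrt(24422) + 30848 = 30848 + I*sqrt(24422)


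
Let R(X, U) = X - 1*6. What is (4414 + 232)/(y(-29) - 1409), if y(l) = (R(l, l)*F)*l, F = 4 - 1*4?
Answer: -4646/1409 ≈ -3.2974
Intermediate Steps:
R(X, U) = -6 + X (R(X, U) = X - 6 = -6 + X)
F = 0 (F = 4 - 4 = 0)
y(l) = 0 (y(l) = ((-6 + l)*0)*l = 0*l = 0)
(4414 + 232)/(y(-29) - 1409) = (4414 + 232)/(0 - 1409) = 4646/(-1409) = 4646*(-1/1409) = -4646/1409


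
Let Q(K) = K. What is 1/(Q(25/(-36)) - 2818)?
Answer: -36/101473 ≈ -0.00035477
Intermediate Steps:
1/(Q(25/(-36)) - 2818) = 1/(25/(-36) - 2818) = 1/(25*(-1/36) - 2818) = 1/(-25/36 - 2818) = 1/(-101473/36) = -36/101473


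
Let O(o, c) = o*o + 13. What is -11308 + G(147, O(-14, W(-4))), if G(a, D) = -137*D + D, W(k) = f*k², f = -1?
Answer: -39732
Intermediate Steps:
W(k) = -k²
O(o, c) = 13 + o² (O(o, c) = o² + 13 = 13 + o²)
G(a, D) = -136*D
-11308 + G(147, O(-14, W(-4))) = -11308 - 136*(13 + (-14)²) = -11308 - 136*(13 + 196) = -11308 - 136*209 = -11308 - 28424 = -39732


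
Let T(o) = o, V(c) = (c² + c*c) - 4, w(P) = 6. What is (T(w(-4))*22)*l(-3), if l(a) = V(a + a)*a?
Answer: -26928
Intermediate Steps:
V(c) = -4 + 2*c² (V(c) = (c² + c²) - 4 = 2*c² - 4 = -4 + 2*c²)
l(a) = a*(-4 + 8*a²) (l(a) = (-4 + 2*(a + a)²)*a = (-4 + 2*(2*a)²)*a = (-4 + 2*(4*a²))*a = (-4 + 8*a²)*a = a*(-4 + 8*a²))
(T(w(-4))*22)*l(-3) = (6*22)*(-4*(-3) + 8*(-3)³) = 132*(12 + 8*(-27)) = 132*(12 - 216) = 132*(-204) = -26928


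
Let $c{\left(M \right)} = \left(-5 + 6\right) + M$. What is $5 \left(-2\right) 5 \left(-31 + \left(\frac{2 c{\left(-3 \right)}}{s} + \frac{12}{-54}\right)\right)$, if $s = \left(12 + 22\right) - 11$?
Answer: $\frac{324950}{207} \approx 1569.8$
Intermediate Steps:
$c{\left(M \right)} = 1 + M$
$s = 23$ ($s = 34 - 11 = 23$)
$5 \left(-2\right) 5 \left(-31 + \left(\frac{2 c{\left(-3 \right)}}{s} + \frac{12}{-54}\right)\right) = 5 \left(-2\right) 5 \left(-31 + \left(\frac{2 \left(1 - 3\right)}{23} + \frac{12}{-54}\right)\right) = \left(-10\right) 5 \left(-31 + \left(2 \left(-2\right) \frac{1}{23} + 12 \left(- \frac{1}{54}\right)\right)\right) = - 50 \left(-31 - \frac{82}{207}\right) = \left(-50\right) \left(- \frac{6499}{207}\right) = \frac{324950}{207}$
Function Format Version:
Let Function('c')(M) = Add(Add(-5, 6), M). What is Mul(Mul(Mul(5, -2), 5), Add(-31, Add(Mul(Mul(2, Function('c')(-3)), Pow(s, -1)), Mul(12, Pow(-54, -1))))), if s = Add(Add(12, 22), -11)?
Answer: Rational(324950, 207) ≈ 1569.8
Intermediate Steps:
Function('c')(M) = Add(1, M)
s = 23 (s = Add(34, -11) = 23)
Mul(Mul(Mul(5, -2), 5), Add(-31, Add(Mul(Mul(2, Function('c')(-3)), Pow(s, -1)), Mul(12, Pow(-54, -1))))) = Mul(Mul(Mul(5, -2), 5), Add(-31, Add(Mul(Mul(2, Add(1, -3)), Pow(23, -1)), Mul(12, Pow(-54, -1))))) = Mul(Mul(-10, 5), Add(-31, Add(Mul(Mul(2, -2), Rational(1, 23)), Mul(12, Rational(-1, 54))))) = Mul(-50, Add(-31, Add(Mul(-4, Rational(1, 23)), Rational(-2, 9)))) = Mul(-50, Add(-31, Add(Rational(-4, 23), Rational(-2, 9)))) = Mul(-50, Add(-31, Rational(-82, 207))) = Mul(-50, Rational(-6499, 207)) = Rational(324950, 207)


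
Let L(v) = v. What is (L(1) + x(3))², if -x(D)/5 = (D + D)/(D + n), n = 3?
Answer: 16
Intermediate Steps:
x(D) = -10*D/(3 + D) (x(D) = -5*(D + D)/(D + 3) = -5*2*D/(3 + D) = -10*D/(3 + D))
(L(1) + x(3))² = (1 - 10*3/(3 + 3))² = (1 - 10*3/6)² = (1 - 10*3*⅙)² = (1 - 5)² = (-4)² = 16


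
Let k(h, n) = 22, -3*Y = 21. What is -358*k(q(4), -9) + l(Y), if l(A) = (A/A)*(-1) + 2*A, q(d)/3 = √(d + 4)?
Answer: -7891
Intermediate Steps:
q(d) = 3*√(4 + d) (q(d) = 3*√(d + 4) = 3*√(4 + d))
Y = -7 (Y = -⅓*21 = -7)
l(A) = -1 + 2*A (l(A) = 1*(-1) + 2*A = -1 + 2*A)
-358*k(q(4), -9) + l(Y) = -358*22 + (-1 + 2*(-7)) = -7876 + (-1 - 14) = -7876 - 15 = -7891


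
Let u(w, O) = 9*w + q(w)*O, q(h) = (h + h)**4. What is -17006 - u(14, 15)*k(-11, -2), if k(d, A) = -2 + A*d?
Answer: -184416326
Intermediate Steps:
q(h) = 16*h**4 (q(h) = (2*h)**4 = 16*h**4)
u(w, O) = 9*w + 16*O*w**4 (u(w, O) = 9*w + (16*w**4)*O = 9*w + 16*O*w**4)
-17006 - u(14, 15)*k(-11, -2) = -17006 - 14*(9 + 16*15*14**3)*(-2 - 2*(-11)) = -17006 - 14*(9 + 16*15*2744)*(-2 + 22) = -17006 - 14*(9 + 658560)*20 = -17006 - 14*658569*20 = -17006 - 9219966*20 = -17006 - 1*184399320 = -17006 - 184399320 = -184416326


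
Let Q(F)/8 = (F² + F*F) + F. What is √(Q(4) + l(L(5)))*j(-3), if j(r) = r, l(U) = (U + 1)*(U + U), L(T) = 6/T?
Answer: -6*√1833/5 ≈ -51.376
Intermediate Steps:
Q(F) = 8*F + 16*F² (Q(F) = 8*((F² + F*F) + F) = 8*((F² + F²) + F) = 8*(2*F² + F) = 8*(F + 2*F²) = 8*F + 16*F²)
l(U) = 2*U*(1 + U) (l(U) = (1 + U)*(2*U) = 2*U*(1 + U))
√(Q(4) + l(L(5)))*j(-3) = √(8*4*(1 + 2*4) + 2*(6/5)*(1 + 6/5))*(-3) = √(8*4*(1 + 8) + 2*(6*(⅕))*(1 + 6*(⅕)))*(-3) = √(8*4*9 + 2*(6/5)*(1 + 6/5))*(-3) = √(288 + 2*(6/5)*(11/5))*(-3) = √(288 + 132/25)*(-3) = √(7332/25)*(-3) = (2*√1833/5)*(-3) = -6*√1833/5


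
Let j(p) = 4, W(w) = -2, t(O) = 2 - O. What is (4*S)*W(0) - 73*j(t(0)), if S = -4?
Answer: -260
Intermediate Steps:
(4*S)*W(0) - 73*j(t(0)) = (4*(-4))*(-2) - 73*4 = -16*(-2) - 292 = 32 - 292 = -260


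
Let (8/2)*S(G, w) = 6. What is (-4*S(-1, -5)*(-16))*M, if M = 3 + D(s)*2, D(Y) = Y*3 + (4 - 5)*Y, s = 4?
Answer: 1824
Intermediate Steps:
S(G, w) = 3/2 (S(G, w) = (¼)*6 = 3/2)
D(Y) = 2*Y (D(Y) = 3*Y - Y = 2*Y)
M = 19 (M = 3 + (2*4)*2 = 3 + 8*2 = 3 + 16 = 19)
(-4*S(-1, -5)*(-16))*M = (-4*3/2*(-16))*19 = -6*(-16)*19 = 96*19 = 1824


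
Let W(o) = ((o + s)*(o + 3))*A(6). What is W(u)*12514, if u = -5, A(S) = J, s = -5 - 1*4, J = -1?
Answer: -350392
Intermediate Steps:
s = -9 (s = -5 - 4 = -9)
A(S) = -1
W(o) = -(-9 + o)*(3 + o) (W(o) = ((o - 9)*(o + 3))*(-1) = ((-9 + o)*(3 + o))*(-1) = -(-9 + o)*(3 + o))
W(u)*12514 = (27 - 1*(-5)² + 6*(-5))*12514 = (27 - 1*25 - 30)*12514 = (27 - 25 - 30)*12514 = -28*12514 = -350392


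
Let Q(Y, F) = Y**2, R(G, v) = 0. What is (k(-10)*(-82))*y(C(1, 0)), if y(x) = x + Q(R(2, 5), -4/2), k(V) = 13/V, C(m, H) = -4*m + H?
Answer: -2132/5 ≈ -426.40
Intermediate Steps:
C(m, H) = H - 4*m
y(x) = x (y(x) = x + 0**2 = x + 0 = x)
(k(-10)*(-82))*y(C(1, 0)) = ((13/(-10))*(-82))*(0 - 4*1) = ((13*(-1/10))*(-82))*(0 - 4) = -13/10*(-82)*(-4) = (533/5)*(-4) = -2132/5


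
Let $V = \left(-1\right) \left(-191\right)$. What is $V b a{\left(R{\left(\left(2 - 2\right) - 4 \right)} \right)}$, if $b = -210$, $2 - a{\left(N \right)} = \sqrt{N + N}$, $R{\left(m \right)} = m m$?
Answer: $-80220 + 160440 \sqrt{2} \approx 1.4668 \cdot 10^{5}$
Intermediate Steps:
$R{\left(m \right)} = m^{2}$
$a{\left(N \right)} = 2 - \sqrt{2} \sqrt{N}$ ($a{\left(N \right)} = 2 - \sqrt{N + N} = 2 - \sqrt{2 N} = 2 - \sqrt{2} \sqrt{N}$)
$V = 191$
$V b a{\left(R{\left(\left(2 - 2\right) - 4 \right)} \right)} = 191 \left(-210\right) \left(2 - \sqrt{2} \sqrt{\left(\left(2 - 2\right) - 4\right)^{2}}\right) = - 40110 \left(2 - \sqrt{2} \sqrt{\left(0 - 4\right)^{2}}\right) = - 40110 \left(2 - \sqrt{2} \sqrt{\left(-4\right)^{2}}\right) = - 40110 \left(2 - \sqrt{2} \sqrt{16}\right) = - 40110 \left(2 - \sqrt{2} \cdot 4\right) = - 40110 \left(2 - 4 \sqrt{2}\right) = -80220 + 160440 \sqrt{2}$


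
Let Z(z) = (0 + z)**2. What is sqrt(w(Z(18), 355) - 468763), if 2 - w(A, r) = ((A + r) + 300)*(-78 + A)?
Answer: I*sqrt(709595) ≈ 842.38*I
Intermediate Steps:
Z(z) = z**2
w(A, r) = 2 - (-78 + A)*(300 + A + r) (w(A, r) = 2 - ((A + r) + 300)*(-78 + A) = 2 - (300 + A + r)*(-78 + A) = 2 - (-78 + A)*(300 + A + r))
sqrt(w(Z(18), 355) - 468763) = sqrt((23402 - (18**2)**2 - 222*18**2 + 78*355 - 1*18**2*355) - 468763) = sqrt((23402 - 1*324**2 - 222*324 + 27690 - 1*324*355) - 468763) = sqrt((23402 - 1*104976 - 71928 + 27690 - 115020) - 468763) = sqrt((23402 - 104976 - 71928 + 27690 - 115020) - 468763) = sqrt(-240832 - 468763) = sqrt(-709595) = I*sqrt(709595)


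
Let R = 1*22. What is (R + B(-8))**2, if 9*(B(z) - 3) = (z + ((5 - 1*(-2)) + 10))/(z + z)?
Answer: 159201/256 ≈ 621.88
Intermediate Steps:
R = 22
B(z) = 3 + (17 + z)/(18*z) (B(z) = 3 + ((z + ((5 - 1*(-2)) + 10))/(z + z))/9 = 3 + ((z + ((5 + 2) + 10))/((2*z)))/9 = 3 + ((z + (7 + 10))*(1/(2*z)))/9 = 3 + ((z + 17)*(1/(2*z)))/9 = 3 + ((17 + z)*(1/(2*z)))/9 = 3 + ((17 + z)/(2*z))/9 = 3 + (17 + z)/(18*z))
(R + B(-8))**2 = (22 + (1/18)*(17 + 55*(-8))/(-8))**2 = (22 + (1/18)*(-1/8)*(17 - 440))**2 = (22 + (1/18)*(-1/8)*(-423))**2 = (22 + 47/16)**2 = (399/16)**2 = 159201/256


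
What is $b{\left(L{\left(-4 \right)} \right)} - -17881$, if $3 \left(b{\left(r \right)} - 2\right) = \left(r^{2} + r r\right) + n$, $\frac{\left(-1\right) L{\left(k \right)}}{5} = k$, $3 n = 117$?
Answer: $\frac{54488}{3} \approx 18163.0$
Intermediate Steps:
$n = 39$ ($n = \frac{1}{3} \cdot 117 = 39$)
$L{\left(k \right)} = - 5 k$
$b{\left(r \right)} = 15 + \frac{2 r^{2}}{3}$ ($b{\left(r \right)} = 2 + \frac{\left(r^{2} + r r\right) + 39}{3} = 2 + \frac{\left(r^{2} + r^{2}\right) + 39}{3} = 2 + \frac{2 r^{2} + 39}{3} = 2 + \frac{39 + 2 r^{2}}{3} = 2 + \left(13 + \frac{2 r^{2}}{3}\right) = 15 + \frac{2 r^{2}}{3}$)
$b{\left(L{\left(-4 \right)} \right)} - -17881 = \left(15 + \frac{2 \left(\left(-5\right) \left(-4\right)\right)^{2}}{3}\right) - -17881 = \left(15 + \frac{2 \cdot 20^{2}}{3}\right) + 17881 = \left(15 + \frac{2}{3} \cdot 400\right) + 17881 = \left(15 + \frac{800}{3}\right) + 17881 = \frac{845}{3} + 17881 = \frac{54488}{3}$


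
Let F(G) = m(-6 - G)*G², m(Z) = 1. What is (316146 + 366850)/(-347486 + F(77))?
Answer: -682996/341557 ≈ -1.9997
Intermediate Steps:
F(G) = G² (F(G) = 1*G² = G²)
(316146 + 366850)/(-347486 + F(77)) = (316146 + 366850)/(-347486 + 77²) = 682996/(-347486 + 5929) = 682996/(-341557) = 682996*(-1/341557) = -682996/341557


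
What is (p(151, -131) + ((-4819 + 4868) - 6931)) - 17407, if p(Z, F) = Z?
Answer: -24138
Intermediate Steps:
(p(151, -131) + ((-4819 + 4868) - 6931)) - 17407 = (151 + ((-4819 + 4868) - 6931)) - 17407 = (151 + (49 - 6931)) - 17407 = (151 - 6882) - 17407 = -6731 - 17407 = -24138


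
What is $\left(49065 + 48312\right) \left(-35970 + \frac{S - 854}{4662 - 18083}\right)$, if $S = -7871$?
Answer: $- \frac{47008225296165}{13421} \approx -3.5026 \cdot 10^{9}$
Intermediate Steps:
$\left(49065 + 48312\right) \left(-35970 + \frac{S - 854}{4662 - 18083}\right) = \left(49065 + 48312\right) \left(-35970 + \frac{-7871 - 854}{4662 - 18083}\right) = 97377 \left(-35970 - \frac{8725}{-13421}\right) = 97377 \left(-35970 - - \frac{8725}{13421}\right) = 97377 \left(-35970 + \frac{8725}{13421}\right) = 97377 \left(- \frac{482744645}{13421}\right) = - \frac{47008225296165}{13421}$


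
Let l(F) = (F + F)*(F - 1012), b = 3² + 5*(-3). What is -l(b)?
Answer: -12216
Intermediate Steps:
b = -6 (b = 9 - 15 = -6)
l(F) = 2*F*(-1012 + F) (l(F) = (2*F)*(-1012 + F) = 2*F*(-1012 + F))
-l(b) = -2*(-6)*(-1012 - 6) = -2*(-6)*(-1018) = -1*12216 = -12216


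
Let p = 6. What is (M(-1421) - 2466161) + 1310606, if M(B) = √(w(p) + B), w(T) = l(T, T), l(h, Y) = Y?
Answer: -1155555 + I*√1415 ≈ -1.1556e+6 + 37.617*I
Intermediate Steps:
w(T) = T
M(B) = √(6 + B)
(M(-1421) - 2466161) + 1310606 = (√(6 - 1421) - 2466161) + 1310606 = (√(-1415) - 2466161) + 1310606 = (I*√1415 - 2466161) + 1310606 = (-2466161 + I*√1415) + 1310606 = -1155555 + I*√1415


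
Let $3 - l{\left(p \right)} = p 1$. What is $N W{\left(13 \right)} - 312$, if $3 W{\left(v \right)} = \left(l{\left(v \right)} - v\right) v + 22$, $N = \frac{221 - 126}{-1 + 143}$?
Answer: $- \frac{159227}{426} \approx -373.77$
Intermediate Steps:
$l{\left(p \right)} = 3 - p$ ($l{\left(p \right)} = 3 - p 1 = 3 - p$)
$N = \frac{95}{142} \approx 0.66901$
$W{\left(v \right)} = \frac{22}{3} + \frac{v \left(3 - 2 v\right)}{3}$ ($W{\left(v \right)} = \frac{\left(\left(3 - v\right) - v\right) v + 22}{3} = \frac{\left(3 - 2 v\right) v + 22}{3} = \frac{v \left(3 - 2 v\right) + 22}{3} = \frac{22 + v \left(3 - 2 v\right)}{3} = \frac{22}{3} + \frac{v \left(3 - 2 v\right)}{3}$)
$N W{\left(13 \right)} - 312 = \frac{95 \left(\frac{22}{3} - \frac{13^{2}}{3} - \frac{13 \left(-3 + 13\right)}{3}\right)}{142} - 312 = \frac{95 \left(\frac{22}{3} - \frac{169}{3} - \frac{13}{3} \cdot 10\right)}{142} - 312 = \frac{95 \left(\frac{22}{3} - \frac{169}{3} - \frac{130}{3}\right)}{142} - 312 = \frac{95}{142} \left(- \frac{277}{3}\right) - 312 = - \frac{26315}{426} - 312 = - \frac{159227}{426}$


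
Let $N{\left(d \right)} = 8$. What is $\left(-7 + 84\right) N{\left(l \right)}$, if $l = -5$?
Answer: $616$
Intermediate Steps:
$\left(-7 + 84\right) N{\left(l \right)} = \left(-7 + 84\right) 8 = 77 \cdot 8 = 616$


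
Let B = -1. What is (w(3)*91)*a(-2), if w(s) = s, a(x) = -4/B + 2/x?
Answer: 819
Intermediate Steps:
a(x) = 4 + 2/x (a(x) = -4/(-1) + 2/x = -4*(-1) + 2/x = 4 + 2/x)
(w(3)*91)*a(-2) = (3*91)*(4 + 2/(-2)) = 273*(4 + 2*(-½)) = 273*(4 - 1) = 273*3 = 819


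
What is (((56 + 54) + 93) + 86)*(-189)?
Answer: -54621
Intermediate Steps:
(((56 + 54) + 93) + 86)*(-189) = ((110 + 93) + 86)*(-189) = (203 + 86)*(-189) = 289*(-189) = -54621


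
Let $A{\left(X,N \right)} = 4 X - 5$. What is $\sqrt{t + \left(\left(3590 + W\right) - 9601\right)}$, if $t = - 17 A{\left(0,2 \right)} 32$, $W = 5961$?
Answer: $\sqrt{2670} \approx 51.672$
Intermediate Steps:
$A{\left(X,N \right)} = -5 + 4 X$ ($A{\left(X,N \right)} = 4 X - 5 = -5 + 4 X$)
$t = 2720$ ($t = - 17 \left(-5 + 4 \cdot 0\right) 32 = - 17 \left(-5 + 0\right) 32 = \left(-17\right) \left(-5\right) 32 = 85 \cdot 32 = 2720$)
$\sqrt{t + \left(\left(3590 + W\right) - 9601\right)} = \sqrt{2720 + \left(\left(3590 + 5961\right) - 9601\right)} = \sqrt{2720 + \left(9551 - 9601\right)} = \sqrt{2720 - 50} = \sqrt{2670}$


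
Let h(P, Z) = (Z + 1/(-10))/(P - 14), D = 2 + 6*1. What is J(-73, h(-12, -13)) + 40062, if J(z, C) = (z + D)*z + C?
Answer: 11649951/260 ≈ 44808.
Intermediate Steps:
D = 8 (D = 2 + 6 = 8)
h(P, Z) = (-⅒ + Z)/(-14 + P) (h(P, Z) = (Z - ⅒)/(-14 + P) = (-⅒ + Z)/(-14 + P))
J(z, C) = C + z*(8 + z) (J(z, C) = (z + 8)*z + C = (8 + z)*z + C = z*(8 + z) + C = C + z*(8 + z))
J(-73, h(-12, -13)) + 40062 = ((-⅒ - 13)/(-14 - 12) + (-73)² + 8*(-73)) + 40062 = (-131/10/(-26) + 5329 - 584) + 40062 = (-1/26*(-131/10) + 5329 - 584) + 40062 = (131/260 + 5329 - 584) + 40062 = 1233831/260 + 40062 = 11649951/260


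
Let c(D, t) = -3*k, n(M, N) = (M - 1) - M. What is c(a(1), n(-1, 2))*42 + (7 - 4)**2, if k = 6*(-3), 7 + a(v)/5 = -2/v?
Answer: 2277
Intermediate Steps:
a(v) = -35 - 10/v (a(v) = -35 + 5*(-2/v) = -35 - 10/v)
k = -18
n(M, N) = -1 (n(M, N) = (-1 + M) - M = -1)
c(D, t) = 54 (c(D, t) = -3*(-18) = 54)
c(a(1), n(-1, 2))*42 + (7 - 4)**2 = 54*42 + (7 - 4)**2 = 2268 + 3**2 = 2268 + 9 = 2277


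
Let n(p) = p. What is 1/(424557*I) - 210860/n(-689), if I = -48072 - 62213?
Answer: 759457199043847/2481580243485 ≈ 306.04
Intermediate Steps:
I = -110285
1/(424557*I) - 210860/n(-689) = 1/(424557*(-110285)) - 210860/(-689) = (1/424557)*(-1/110285) - 210860*(-1/689) = -1/46822268745 + 16220/53 = 759457199043847/2481580243485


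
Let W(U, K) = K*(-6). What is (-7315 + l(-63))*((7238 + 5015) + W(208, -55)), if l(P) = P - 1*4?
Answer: -92887706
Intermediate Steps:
l(P) = -4 + P (l(P) = P - 4 = -4 + P)
W(U, K) = -6*K
(-7315 + l(-63))*((7238 + 5015) + W(208, -55)) = (-7315 + (-4 - 63))*((7238 + 5015) - 6*(-55)) = (-7315 - 67)*(12253 + 330) = -7382*12583 = -92887706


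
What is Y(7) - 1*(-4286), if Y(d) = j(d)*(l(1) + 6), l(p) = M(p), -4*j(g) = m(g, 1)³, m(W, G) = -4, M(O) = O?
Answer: 4398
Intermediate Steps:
j(g) = 16 (j(g) = -¼*(-4)³ = -¼*(-64) = 16)
l(p) = p
Y(d) = 112 (Y(d) = 16*(1 + 6) = 16*7 = 112)
Y(7) - 1*(-4286) = 112 - 1*(-4286) = 112 + 4286 = 4398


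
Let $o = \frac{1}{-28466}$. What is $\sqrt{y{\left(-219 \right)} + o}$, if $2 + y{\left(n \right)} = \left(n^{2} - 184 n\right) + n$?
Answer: $\frac{5 \sqrt{2853469158926}}{28466} \approx 296.71$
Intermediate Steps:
$y{\left(n \right)} = -2 + n^{2} - 183 n$ ($y{\left(n \right)} = -2 + \left(\left(n^{2} - 184 n\right) + n\right) = -2 + \left(n^{2} - 183 n\right) = -2 + n^{2} - 183 n$)
$o = - \frac{1}{28466} \approx -3.513 \cdot 10^{-5}$
$\sqrt{y{\left(-219 \right)} + o} = \sqrt{\left(-2 + \left(-219\right)^{2} - -40077\right) - \frac{1}{28466}} = \sqrt{\left(-2 + 47961 + 40077\right) - \frac{1}{28466}} = \sqrt{88036 - \frac{1}{28466}} = \sqrt{\frac{2506032775}{28466}} = \frac{5 \sqrt{2853469158926}}{28466}$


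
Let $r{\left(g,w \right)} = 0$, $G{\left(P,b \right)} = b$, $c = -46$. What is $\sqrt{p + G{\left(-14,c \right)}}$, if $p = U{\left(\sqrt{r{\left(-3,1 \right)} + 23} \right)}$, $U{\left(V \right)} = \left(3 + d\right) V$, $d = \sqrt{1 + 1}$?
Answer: $\sqrt{-46 + \sqrt{23} \left(3 + \sqrt{2}\right)} \approx 4.983 i$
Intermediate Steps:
$d = \sqrt{2} \approx 1.4142$
$U{\left(V \right)} = V \left(3 + \sqrt{2}\right)$ ($U{\left(V \right)} = \left(3 + \sqrt{2}\right) V = V \left(3 + \sqrt{2}\right)$)
$p = \sqrt{23} \left(3 + \sqrt{2}\right)$ ($p = \sqrt{0 + 23} \left(3 + \sqrt{2}\right) = \sqrt{23} \left(3 + \sqrt{2}\right) \approx 21.17$)
$\sqrt{p + G{\left(-14,c \right)}} = \sqrt{\sqrt{23} \left(3 + \sqrt{2}\right) - 46} = \sqrt{-46 + \sqrt{23} \left(3 + \sqrt{2}\right)}$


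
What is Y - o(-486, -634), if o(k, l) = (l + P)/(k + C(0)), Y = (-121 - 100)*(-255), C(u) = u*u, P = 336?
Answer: 13694116/243 ≈ 56354.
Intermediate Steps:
C(u) = u**2
Y = 56355 (Y = -221*(-255) = 56355)
o(k, l) = (336 + l)/k (o(k, l) = (l + 336)/(k + 0**2) = (336 + l)/(k + 0) = (336 + l)/k)
Y - o(-486, -634) = 56355 - (336 - 634)/(-486) = 56355 - (-1)*(-298)/486 = 56355 - 1*149/243 = 56355 - 149/243 = 13694116/243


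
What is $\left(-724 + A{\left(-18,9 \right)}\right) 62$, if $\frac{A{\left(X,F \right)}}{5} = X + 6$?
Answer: $-48608$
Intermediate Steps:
$A{\left(X,F \right)} = 30 + 5 X$ ($A{\left(X,F \right)} = 5 \left(X + 6\right) = 5 \left(6 + X\right) = 30 + 5 X$)
$\left(-724 + A{\left(-18,9 \right)}\right) 62 = \left(-724 + \left(30 + 5 \left(-18\right)\right)\right) 62 = \left(-724 + \left(30 - 90\right)\right) 62 = \left(-724 - 60\right) 62 = \left(-784\right) 62 = -48608$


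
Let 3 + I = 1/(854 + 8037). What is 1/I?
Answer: -8891/26672 ≈ -0.33335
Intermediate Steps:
I = -26672/8891 (I = -3 + 1/(854 + 8037) = -3 + 1/8891 = -26672/8891 ≈ -2.9999)
1/I = 1/(-26672/8891) = -8891/26672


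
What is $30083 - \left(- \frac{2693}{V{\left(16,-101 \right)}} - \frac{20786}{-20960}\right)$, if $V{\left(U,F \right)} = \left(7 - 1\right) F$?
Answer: $\frac{95509501121}{3175440} \approx 30078.0$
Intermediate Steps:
$V{\left(U,F \right)} = 6 F$
$30083 - \left(- \frac{2693}{V{\left(16,-101 \right)}} - \frac{20786}{-20960}\right) = 30083 - \left(- \frac{2693}{6 \left(-101\right)} - \frac{20786}{-20960}\right) = 30083 - \left(- \frac{2693}{-606} - - \frac{10393}{10480}\right) = 30083 - \left(\left(-2693\right) \left(- \frac{1}{606}\right) + \frac{10393}{10480}\right) = 30083 - \left(\frac{2693}{606} + \frac{10393}{10480}\right) = 30083 - \frac{17260399}{3175440} = \frac{95509501121}{3175440}$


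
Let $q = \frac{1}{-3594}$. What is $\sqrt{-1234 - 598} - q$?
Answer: $\frac{1}{3594} + 2 i \sqrt{458} \approx 0.00027824 + 42.802 i$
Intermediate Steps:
$q = - \frac{1}{3594} \approx -0.00027824$
$\sqrt{-1234 - 598} - q = \sqrt{-1234 - 598} - - \frac{1}{3594} = \sqrt{-1832} + \frac{1}{3594} = 2 i \sqrt{458} + \frac{1}{3594} = \frac{1}{3594} + 2 i \sqrt{458}$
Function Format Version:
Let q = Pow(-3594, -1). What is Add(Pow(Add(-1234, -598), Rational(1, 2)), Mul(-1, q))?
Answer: Add(Rational(1, 3594), Mul(2, I, Pow(458, Rational(1, 2)))) ≈ Add(0.00027824, Mul(42.802, I))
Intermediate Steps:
q = Rational(-1, 3594) ≈ -0.00027824
Add(Pow(Add(-1234, -598), Rational(1, 2)), Mul(-1, q)) = Add(Pow(Add(-1234, -598), Rational(1, 2)), Mul(-1, Rational(-1, 3594))) = Add(Pow(-1832, Rational(1, 2)), Rational(1, 3594)) = Add(Mul(2, I, Pow(458, Rational(1, 2))), Rational(1, 3594)) = Add(Rational(1, 3594), Mul(2, I, Pow(458, Rational(1, 2))))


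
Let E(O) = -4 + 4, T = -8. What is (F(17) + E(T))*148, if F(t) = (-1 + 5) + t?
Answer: 3108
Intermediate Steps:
E(O) = 0
F(t) = 4 + t
(F(17) + E(T))*148 = ((4 + 17) + 0)*148 = (21 + 0)*148 = 21*148 = 3108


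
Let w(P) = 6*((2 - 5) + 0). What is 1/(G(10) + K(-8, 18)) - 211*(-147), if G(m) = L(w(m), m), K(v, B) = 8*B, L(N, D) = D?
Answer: 4776619/154 ≈ 31017.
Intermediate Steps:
w(P) = -18 (w(P) = 6*(-3 + 0) = 6*(-3) = -18)
G(m) = m
1/(G(10) + K(-8, 18)) - 211*(-147) = 1/(10 + 8*18) - 211*(-147) = 1/(10 + 144) + 31017 = 1/154 + 31017 = 4776619/154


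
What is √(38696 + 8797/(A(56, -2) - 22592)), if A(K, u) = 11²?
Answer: √19539186585949/22471 ≈ 196.71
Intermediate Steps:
A(K, u) = 121
√(38696 + 8797/(A(56, -2) - 22592)) = √(38696 + 8797/(121 - 22592)) = √(38696 + 8797/(-22471)) = √(38696 + 8797*(-1/22471)) = √(38696 - 8797/22471) = √(869529019/22471) = √19539186585949/22471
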